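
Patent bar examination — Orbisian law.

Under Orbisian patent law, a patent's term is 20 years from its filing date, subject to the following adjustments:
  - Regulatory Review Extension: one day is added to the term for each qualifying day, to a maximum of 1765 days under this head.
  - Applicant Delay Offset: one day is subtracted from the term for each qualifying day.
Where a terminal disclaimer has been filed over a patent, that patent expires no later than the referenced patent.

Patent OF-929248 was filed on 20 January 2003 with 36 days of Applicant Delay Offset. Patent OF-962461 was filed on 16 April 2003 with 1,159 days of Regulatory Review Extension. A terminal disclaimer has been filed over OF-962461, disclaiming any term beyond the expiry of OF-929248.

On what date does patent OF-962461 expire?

Natural term of OF-962461:
  Base: filing + 20 years → 16 April 2023.
  Regulatory Review Extension: 1159 days (within the 1765-day cap) → +1159 days → 18 June 2026.
Expiry of referenced patent OF-929248:
  Base: filing + 20 years → 20 January 2023.
  Applicant Delay Offset: −36 days → 15 December 2022.
Terminal disclaimer: OF-962461 expires on the earlier of 18 June 2026 and 15 December 2022.

2022-12-15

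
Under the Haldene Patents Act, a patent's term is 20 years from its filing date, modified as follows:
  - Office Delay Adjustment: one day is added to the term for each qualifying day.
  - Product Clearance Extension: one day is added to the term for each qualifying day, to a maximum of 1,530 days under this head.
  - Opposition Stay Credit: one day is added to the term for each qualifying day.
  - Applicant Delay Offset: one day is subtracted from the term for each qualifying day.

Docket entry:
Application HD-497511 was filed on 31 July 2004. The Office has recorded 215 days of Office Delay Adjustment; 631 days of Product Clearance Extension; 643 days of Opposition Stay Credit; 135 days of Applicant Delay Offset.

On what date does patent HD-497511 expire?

Base term: filing date + 20 years → 31 July 2024.
Office Delay Adjustment: +215 days → 3 March 2025.
Product Clearance Extension: 631 days (within the 1530-day cap) → +631 days → 24 November 2026.
Opposition Stay Credit: +643 days → 28 August 2028.
Applicant Delay Offset: −135 days → 15 April 2028.

April 15, 2028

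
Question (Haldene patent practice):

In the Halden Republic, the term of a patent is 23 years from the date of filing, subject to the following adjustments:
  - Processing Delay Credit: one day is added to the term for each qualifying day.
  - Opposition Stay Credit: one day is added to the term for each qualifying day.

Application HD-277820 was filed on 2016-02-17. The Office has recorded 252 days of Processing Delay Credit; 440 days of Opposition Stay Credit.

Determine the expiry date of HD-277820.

Base term: filing date + 23 years → 17 February 2039.
Processing Delay Credit: +252 days → 27 October 2039.
Opposition Stay Credit: +440 days → 9 January 2041.

2041-01-09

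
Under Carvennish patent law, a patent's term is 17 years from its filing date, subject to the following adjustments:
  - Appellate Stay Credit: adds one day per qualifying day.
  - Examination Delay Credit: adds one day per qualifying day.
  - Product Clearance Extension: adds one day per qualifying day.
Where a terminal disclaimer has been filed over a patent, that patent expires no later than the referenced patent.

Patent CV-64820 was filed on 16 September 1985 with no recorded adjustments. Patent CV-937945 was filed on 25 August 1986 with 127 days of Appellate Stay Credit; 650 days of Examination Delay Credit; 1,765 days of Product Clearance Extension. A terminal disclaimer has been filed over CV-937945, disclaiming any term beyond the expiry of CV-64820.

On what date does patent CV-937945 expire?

Natural term of CV-937945:
  Base: filing + 17 years → 25 August 2003.
  Appellate Stay Credit: +127 days → 30 December 2003.
  Examination Delay Credit: +650 days → 10 October 2005.
  Product Clearance Extension: +1765 days → 10 August 2010.
Expiry of referenced patent CV-64820:
  Base: filing + 17 years → 16 September 2002.
Terminal disclaimer: CV-937945 expires on the earlier of 10 August 2010 and 16 September 2002.

September 16, 2002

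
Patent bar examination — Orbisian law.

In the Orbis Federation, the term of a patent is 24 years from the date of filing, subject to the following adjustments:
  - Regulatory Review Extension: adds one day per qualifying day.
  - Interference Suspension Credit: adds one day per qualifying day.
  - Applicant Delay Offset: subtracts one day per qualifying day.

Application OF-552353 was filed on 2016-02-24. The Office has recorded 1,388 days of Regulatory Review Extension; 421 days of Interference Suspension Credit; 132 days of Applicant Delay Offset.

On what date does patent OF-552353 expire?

Base term: filing date + 24 years → 24 February 2040.
Regulatory Review Extension: +1388 days → 13 December 2043.
Interference Suspension Credit: +421 days → 6 February 2045.
Applicant Delay Offset: −132 days → 27 September 2044.

2044-09-27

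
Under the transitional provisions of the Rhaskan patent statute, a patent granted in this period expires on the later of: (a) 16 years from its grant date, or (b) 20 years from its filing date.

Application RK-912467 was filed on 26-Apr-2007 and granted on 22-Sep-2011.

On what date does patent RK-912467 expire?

2027-09-22

(a) grant + 16 years → 22 September 2027.
(b) filing + 20 years → 26 April 2027.
Later of the two: 22 September 2027.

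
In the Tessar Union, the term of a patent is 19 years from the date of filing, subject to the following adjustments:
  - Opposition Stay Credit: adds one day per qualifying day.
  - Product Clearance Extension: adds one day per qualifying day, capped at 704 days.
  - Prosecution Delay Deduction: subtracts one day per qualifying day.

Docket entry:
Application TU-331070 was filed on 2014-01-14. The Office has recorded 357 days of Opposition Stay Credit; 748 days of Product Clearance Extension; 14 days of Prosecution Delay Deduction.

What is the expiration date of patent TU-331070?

Base term: filing date + 19 years → 14 January 2033.
Opposition Stay Credit: +357 days → 6 January 2034.
Product Clearance Extension: 748 days claimed exceeds the 704-day cap, so +704 days → 11 December 2035.
Prosecution Delay Deduction: −14 days → 27 November 2035.

2035-11-27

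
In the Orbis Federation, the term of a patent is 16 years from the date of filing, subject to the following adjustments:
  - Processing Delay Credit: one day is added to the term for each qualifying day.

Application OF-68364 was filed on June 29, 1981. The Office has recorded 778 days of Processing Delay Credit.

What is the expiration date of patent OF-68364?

August 16, 1999

Base term: filing date + 16 years → 29 June 1997.
Processing Delay Credit: +778 days → 16 August 1999.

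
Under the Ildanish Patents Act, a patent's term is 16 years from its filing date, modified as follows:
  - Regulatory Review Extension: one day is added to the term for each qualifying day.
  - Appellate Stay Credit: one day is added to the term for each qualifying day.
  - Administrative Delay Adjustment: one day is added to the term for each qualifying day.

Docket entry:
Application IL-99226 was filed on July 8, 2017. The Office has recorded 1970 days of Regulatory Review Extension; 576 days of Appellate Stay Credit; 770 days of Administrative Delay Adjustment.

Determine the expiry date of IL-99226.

2042-08-06

Base term: filing date + 16 years → 8 July 2033.
Regulatory Review Extension: +1970 days → 29 November 2038.
Appellate Stay Credit: +576 days → 27 June 2040.
Administrative Delay Adjustment: +770 days → 6 August 2042.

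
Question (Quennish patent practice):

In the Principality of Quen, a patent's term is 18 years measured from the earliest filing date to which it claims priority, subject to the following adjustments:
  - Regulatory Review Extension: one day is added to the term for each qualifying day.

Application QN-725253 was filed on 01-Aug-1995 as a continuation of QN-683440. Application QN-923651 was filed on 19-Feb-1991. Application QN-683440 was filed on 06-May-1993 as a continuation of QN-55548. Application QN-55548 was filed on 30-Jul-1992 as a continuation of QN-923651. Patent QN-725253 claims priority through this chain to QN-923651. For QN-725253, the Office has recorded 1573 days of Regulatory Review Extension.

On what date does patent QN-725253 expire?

Earliest priority filing: 19 February 1991.
Base term: 19 February 1991 + 18 years → 19 February 2009.
Regulatory Review Extension: +1573 days → 11 June 2013.

2013-06-11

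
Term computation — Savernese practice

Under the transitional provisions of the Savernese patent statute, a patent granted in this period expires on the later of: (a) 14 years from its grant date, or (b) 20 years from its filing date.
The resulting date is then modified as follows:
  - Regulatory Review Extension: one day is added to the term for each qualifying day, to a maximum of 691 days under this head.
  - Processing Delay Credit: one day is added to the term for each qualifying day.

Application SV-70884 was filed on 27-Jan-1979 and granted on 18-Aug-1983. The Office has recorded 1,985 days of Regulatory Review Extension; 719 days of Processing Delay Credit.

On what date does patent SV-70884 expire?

2002-12-07

(a) grant + 14 years → 18 August 1997.
(b) filing + 20 years → 27 January 1999.
Later of the two: 27 January 1999.
Regulatory Review Extension: 1985 days claimed exceeds the 691-day cap, so +691 days → 18 December 2000.
Processing Delay Credit: +719 days → 7 December 2002.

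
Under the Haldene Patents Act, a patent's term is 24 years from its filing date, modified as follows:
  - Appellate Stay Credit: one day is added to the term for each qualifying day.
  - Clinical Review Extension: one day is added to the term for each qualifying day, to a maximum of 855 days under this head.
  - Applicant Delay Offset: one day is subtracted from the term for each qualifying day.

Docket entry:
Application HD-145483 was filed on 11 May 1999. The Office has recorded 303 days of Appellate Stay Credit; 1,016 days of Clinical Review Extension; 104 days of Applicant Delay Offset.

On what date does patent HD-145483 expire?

Base term: filing date + 24 years → 11 May 2023.
Appellate Stay Credit: +303 days → 9 March 2024.
Clinical Review Extension: 1016 days claimed exceeds the 855-day cap, so +855 days → 12 July 2026.
Applicant Delay Offset: −104 days → 30 March 2026.

March 30, 2026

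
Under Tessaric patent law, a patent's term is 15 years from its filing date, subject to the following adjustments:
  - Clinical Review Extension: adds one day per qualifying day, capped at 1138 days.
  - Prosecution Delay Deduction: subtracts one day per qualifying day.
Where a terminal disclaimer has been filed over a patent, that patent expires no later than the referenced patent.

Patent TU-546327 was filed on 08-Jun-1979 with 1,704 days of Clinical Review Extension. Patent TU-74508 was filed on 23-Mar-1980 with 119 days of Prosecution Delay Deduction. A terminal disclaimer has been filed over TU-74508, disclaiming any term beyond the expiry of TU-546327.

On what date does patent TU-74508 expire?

Natural term of TU-74508:
  Base: filing + 15 years → 23 March 1995.
  Prosecution Delay Deduction: −119 days → 24 November 1994.
Expiry of referenced patent TU-546327:
  Base: filing + 15 years → 8 June 1994.
  Clinical Review Extension: 1704 days claimed exceeds the 1138-day cap, so +1138 days → 20 July 1997.
Terminal disclaimer: TU-74508 expires on the earlier of 24 November 1994 and 20 July 1997.

November 24, 1994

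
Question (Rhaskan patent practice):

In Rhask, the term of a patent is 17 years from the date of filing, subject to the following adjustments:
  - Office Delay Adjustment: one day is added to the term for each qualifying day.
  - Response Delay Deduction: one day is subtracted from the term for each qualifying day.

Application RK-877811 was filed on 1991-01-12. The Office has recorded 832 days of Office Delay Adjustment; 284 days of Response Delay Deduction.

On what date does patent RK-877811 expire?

July 13, 2009

Base term: filing date + 17 years → 12 January 2008.
Office Delay Adjustment: +832 days → 23 April 2010.
Response Delay Deduction: −284 days → 13 July 2009.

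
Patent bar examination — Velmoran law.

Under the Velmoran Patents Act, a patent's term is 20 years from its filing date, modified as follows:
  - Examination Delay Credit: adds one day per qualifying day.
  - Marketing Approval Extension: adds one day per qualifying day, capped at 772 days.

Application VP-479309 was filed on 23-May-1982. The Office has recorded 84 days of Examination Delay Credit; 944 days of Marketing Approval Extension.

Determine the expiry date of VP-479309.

Base term: filing date + 20 years → 23 May 2002.
Examination Delay Credit: +84 days → 15 August 2002.
Marketing Approval Extension: 944 days claimed exceeds the 772-day cap, so +772 days → 25 September 2004.

September 25, 2004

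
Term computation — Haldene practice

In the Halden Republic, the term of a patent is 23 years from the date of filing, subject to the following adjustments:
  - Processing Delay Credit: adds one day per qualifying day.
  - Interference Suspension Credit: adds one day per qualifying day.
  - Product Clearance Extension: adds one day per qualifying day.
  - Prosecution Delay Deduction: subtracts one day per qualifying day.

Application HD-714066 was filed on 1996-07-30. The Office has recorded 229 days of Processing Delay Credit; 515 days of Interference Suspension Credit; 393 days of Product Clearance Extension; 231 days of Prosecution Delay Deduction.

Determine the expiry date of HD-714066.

Base term: filing date + 23 years → 30 July 2019.
Processing Delay Credit: +229 days → 15 March 2020.
Interference Suspension Credit: +515 days → 12 August 2021.
Product Clearance Extension: +393 days → 9 September 2022.
Prosecution Delay Deduction: −231 days → 21 January 2022.

2022-01-21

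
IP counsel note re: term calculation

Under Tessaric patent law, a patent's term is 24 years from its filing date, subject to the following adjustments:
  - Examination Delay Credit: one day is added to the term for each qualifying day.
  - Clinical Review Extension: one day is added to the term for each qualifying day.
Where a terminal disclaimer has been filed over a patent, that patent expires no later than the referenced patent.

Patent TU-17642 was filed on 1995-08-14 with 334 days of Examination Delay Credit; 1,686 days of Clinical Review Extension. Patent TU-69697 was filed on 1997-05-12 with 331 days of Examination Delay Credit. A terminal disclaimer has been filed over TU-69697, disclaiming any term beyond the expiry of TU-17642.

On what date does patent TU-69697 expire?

2022-04-08

Natural term of TU-69697:
  Base: filing + 24 years → 12 May 2021.
  Examination Delay Credit: +331 days → 8 April 2022.
Expiry of referenced patent TU-17642:
  Base: filing + 24 years → 14 August 2019.
  Examination Delay Credit: +334 days → 13 July 2020.
  Clinical Review Extension: +1686 days → 23 February 2025.
Terminal disclaimer: TU-69697 expires on the earlier of 8 April 2022 and 23 February 2025.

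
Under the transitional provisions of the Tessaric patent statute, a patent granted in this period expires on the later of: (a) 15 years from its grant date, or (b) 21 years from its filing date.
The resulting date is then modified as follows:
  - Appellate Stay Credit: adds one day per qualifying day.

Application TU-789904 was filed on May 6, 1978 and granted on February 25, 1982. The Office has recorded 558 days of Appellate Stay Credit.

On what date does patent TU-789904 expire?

2000-11-14

(a) grant + 15 years → 25 February 1997.
(b) filing + 21 years → 6 May 1999.
Later of the two: 6 May 1999.
Appellate Stay Credit: +558 days → 14 November 2000.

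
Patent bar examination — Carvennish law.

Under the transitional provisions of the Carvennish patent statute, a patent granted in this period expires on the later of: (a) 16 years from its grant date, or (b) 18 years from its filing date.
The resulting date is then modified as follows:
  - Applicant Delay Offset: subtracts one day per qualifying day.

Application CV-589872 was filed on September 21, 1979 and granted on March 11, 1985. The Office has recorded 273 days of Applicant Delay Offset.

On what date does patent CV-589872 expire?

2000-06-11

(a) grant + 16 years → 11 March 2001.
(b) filing + 18 years → 21 September 1997.
Later of the two: 11 March 2001.
Applicant Delay Offset: −273 days → 11 June 2000.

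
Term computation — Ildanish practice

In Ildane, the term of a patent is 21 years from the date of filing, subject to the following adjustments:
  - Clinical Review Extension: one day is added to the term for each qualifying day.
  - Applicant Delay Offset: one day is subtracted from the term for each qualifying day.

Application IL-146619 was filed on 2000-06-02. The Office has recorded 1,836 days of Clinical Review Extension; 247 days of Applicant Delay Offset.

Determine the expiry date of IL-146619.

October 8, 2025

Base term: filing date + 21 years → 2 June 2021.
Clinical Review Extension: +1836 days → 12 June 2026.
Applicant Delay Offset: −247 days → 8 October 2025.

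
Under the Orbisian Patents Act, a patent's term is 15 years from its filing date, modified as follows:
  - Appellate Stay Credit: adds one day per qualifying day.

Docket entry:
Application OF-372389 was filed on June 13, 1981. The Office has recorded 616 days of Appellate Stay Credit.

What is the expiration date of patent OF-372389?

1998-02-19

Base term: filing date + 15 years → 13 June 1996.
Appellate Stay Credit: +616 days → 19 February 1998.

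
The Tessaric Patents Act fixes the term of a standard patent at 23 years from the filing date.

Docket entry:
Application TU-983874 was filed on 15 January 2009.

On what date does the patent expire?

January 15, 2032

Filing date + 23 years → 15 January 2032.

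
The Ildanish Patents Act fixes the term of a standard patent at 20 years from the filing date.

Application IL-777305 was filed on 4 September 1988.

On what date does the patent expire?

September 4, 2008

Filing date + 20 years → 4 September 2008.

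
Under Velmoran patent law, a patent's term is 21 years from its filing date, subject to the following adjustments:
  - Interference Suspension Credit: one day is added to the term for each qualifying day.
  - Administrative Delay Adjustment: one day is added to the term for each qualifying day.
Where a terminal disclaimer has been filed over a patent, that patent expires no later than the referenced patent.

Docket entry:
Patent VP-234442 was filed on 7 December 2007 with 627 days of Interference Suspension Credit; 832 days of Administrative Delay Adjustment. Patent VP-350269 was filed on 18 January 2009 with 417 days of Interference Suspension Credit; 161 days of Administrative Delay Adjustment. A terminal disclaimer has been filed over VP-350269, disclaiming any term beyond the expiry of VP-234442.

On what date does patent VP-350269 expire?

Natural term of VP-350269:
  Base: filing + 21 years → 18 January 2030.
  Interference Suspension Credit: +417 days → 11 March 2031.
  Administrative Delay Adjustment: +161 days → 19 August 2031.
Expiry of referenced patent VP-234442:
  Base: filing + 21 years → 7 December 2028.
  Interference Suspension Credit: +627 days → 26 August 2030.
  Administrative Delay Adjustment: +832 days → 5 December 2032.
Terminal disclaimer: VP-350269 expires on the earlier of 19 August 2031 and 5 December 2032.

August 19, 2031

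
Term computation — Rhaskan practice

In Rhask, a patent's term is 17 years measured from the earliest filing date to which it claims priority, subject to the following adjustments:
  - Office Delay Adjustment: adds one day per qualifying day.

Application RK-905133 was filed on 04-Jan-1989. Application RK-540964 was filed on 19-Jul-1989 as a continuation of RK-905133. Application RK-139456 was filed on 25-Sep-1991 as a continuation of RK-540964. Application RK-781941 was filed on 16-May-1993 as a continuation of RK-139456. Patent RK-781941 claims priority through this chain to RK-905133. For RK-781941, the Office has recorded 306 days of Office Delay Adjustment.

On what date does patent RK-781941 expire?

Earliest priority filing: 4 January 1989.
Base term: 4 January 1989 + 17 years → 4 January 2006.
Office Delay Adjustment: +306 days → 6 November 2006.

November 6, 2006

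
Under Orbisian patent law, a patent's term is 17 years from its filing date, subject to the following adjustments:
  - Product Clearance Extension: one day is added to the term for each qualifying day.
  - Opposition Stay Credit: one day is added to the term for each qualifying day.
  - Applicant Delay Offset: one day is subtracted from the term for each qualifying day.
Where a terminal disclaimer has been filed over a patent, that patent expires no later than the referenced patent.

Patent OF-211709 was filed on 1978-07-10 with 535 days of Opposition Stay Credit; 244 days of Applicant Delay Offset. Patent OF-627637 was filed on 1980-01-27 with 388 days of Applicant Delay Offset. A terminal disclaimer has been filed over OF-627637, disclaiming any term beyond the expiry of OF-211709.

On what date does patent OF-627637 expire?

January 5, 1996

Natural term of OF-627637:
  Base: filing + 17 years → 27 January 1997.
  Applicant Delay Offset: −388 days → 5 January 1996.
Expiry of referenced patent OF-211709:
  Base: filing + 17 years → 10 July 1995.
  Opposition Stay Credit: +535 days → 26 December 1996.
  Applicant Delay Offset: −244 days → 26 April 1996.
Terminal disclaimer: OF-627637 expires on the earlier of 5 January 1996 and 26 April 1996.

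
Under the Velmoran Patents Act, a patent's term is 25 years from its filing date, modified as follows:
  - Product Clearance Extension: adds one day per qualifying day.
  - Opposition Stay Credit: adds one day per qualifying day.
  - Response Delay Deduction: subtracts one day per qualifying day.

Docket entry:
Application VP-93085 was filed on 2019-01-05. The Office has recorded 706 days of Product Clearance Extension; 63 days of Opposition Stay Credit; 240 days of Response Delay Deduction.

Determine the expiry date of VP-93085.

Base term: filing date + 25 years → 5 January 2044.
Product Clearance Extension: +706 days → 11 December 2045.
Opposition Stay Credit: +63 days → 12 February 2046.
Response Delay Deduction: −240 days → 17 June 2045.

2045-06-17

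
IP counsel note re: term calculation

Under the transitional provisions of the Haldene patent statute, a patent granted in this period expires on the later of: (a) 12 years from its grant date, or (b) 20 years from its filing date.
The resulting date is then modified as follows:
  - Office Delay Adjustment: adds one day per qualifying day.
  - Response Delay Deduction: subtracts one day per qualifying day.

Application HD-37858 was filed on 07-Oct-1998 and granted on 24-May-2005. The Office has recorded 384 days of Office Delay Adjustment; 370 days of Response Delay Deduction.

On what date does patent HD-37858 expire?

2018-10-21

(a) grant + 12 years → 24 May 2017.
(b) filing + 20 years → 7 October 2018.
Later of the two: 7 October 2018.
Office Delay Adjustment: +384 days → 26 October 2019.
Response Delay Deduction: −370 days → 21 October 2018.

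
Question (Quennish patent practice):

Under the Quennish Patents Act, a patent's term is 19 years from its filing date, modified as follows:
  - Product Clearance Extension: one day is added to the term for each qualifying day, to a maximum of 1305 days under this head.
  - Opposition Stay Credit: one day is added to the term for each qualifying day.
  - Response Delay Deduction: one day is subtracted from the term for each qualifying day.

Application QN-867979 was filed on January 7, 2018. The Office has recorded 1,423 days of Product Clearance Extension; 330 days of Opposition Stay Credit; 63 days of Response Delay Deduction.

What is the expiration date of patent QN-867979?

2041-04-28

Base term: filing date + 19 years → 7 January 2037.
Product Clearance Extension: 1423 days claimed exceeds the 1305-day cap, so +1305 days → 4 August 2040.
Opposition Stay Credit: +330 days → 30 June 2041.
Response Delay Deduction: −63 days → 28 April 2041.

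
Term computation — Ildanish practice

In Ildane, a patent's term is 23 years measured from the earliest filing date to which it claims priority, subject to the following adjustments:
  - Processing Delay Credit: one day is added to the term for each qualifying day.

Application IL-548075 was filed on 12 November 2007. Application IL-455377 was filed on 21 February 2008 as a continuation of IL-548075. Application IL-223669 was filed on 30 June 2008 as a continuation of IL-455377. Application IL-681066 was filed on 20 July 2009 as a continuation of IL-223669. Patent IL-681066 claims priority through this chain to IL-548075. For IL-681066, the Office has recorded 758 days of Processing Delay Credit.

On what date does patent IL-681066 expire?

December 9, 2032

Earliest priority filing: 12 November 2007.
Base term: 12 November 2007 + 23 years → 12 November 2030.
Processing Delay Credit: +758 days → 9 December 2032.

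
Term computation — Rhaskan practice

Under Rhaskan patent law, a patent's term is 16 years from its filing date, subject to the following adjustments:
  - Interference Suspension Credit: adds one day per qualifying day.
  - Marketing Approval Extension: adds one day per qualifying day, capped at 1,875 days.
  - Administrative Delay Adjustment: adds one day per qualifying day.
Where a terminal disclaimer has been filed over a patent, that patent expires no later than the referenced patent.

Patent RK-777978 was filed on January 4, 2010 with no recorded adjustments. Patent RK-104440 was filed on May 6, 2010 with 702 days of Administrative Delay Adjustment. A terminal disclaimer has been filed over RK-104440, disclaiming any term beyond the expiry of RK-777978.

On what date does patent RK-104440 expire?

January 4, 2026

Natural term of RK-104440:
  Base: filing + 16 years → 6 May 2026.
  Administrative Delay Adjustment: +702 days → 7 April 2028.
Expiry of referenced patent RK-777978:
  Base: filing + 16 years → 4 January 2026.
Terminal disclaimer: RK-104440 expires on the earlier of 7 April 2028 and 4 January 2026.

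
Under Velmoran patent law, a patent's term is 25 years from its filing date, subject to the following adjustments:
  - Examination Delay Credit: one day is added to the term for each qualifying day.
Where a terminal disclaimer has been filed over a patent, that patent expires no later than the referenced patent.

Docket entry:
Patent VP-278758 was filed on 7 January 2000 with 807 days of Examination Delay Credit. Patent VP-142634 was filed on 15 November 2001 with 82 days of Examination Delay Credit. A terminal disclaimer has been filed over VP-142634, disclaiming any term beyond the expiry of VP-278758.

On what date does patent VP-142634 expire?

Natural term of VP-142634:
  Base: filing + 25 years → 15 November 2026.
  Examination Delay Credit: +82 days → 5 February 2027.
Expiry of referenced patent VP-278758:
  Base: filing + 25 years → 7 January 2025.
  Examination Delay Credit: +807 days → 25 March 2027.
Terminal disclaimer: VP-142634 expires on the earlier of 5 February 2027 and 25 March 2027.

February 5, 2027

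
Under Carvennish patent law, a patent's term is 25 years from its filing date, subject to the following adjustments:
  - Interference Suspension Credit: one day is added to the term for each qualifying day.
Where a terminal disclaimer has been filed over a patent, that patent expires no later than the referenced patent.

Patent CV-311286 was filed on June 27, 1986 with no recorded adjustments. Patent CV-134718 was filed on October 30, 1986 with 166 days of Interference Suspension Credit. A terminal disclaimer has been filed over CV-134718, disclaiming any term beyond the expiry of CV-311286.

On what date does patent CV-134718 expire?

2011-06-27

Natural term of CV-134718:
  Base: filing + 25 years → 30 October 2011.
  Interference Suspension Credit: +166 days → 13 April 2012.
Expiry of referenced patent CV-311286:
  Base: filing + 25 years → 27 June 2011.
Terminal disclaimer: CV-134718 expires on the earlier of 13 April 2012 and 27 June 2011.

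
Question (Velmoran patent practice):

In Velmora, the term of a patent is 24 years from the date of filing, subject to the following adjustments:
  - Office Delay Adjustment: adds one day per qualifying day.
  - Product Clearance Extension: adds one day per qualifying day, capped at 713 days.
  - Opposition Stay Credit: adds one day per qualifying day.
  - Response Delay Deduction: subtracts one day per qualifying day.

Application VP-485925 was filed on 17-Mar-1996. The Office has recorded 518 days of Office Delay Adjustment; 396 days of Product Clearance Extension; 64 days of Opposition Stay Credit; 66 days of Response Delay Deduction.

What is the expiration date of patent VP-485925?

September 15, 2022

Base term: filing date + 24 years → 17 March 2020.
Office Delay Adjustment: +518 days → 17 August 2021.
Product Clearance Extension: 396 days (within the 713-day cap) → +396 days → 17 September 2022.
Opposition Stay Credit: +64 days → 20 November 2022.
Response Delay Deduction: −66 days → 15 September 2022.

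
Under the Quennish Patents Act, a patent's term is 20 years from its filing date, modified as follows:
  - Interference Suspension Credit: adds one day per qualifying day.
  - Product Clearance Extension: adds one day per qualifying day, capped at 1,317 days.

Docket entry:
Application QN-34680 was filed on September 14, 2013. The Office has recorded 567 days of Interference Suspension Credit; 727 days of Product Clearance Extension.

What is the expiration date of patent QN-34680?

March 31, 2037

Base term: filing date + 20 years → 14 September 2033.
Interference Suspension Credit: +567 days → 4 April 2035.
Product Clearance Extension: 727 days (within the 1317-day cap) → +727 days → 31 March 2037.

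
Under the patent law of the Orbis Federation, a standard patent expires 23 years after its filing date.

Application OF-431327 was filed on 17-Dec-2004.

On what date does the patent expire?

Filing date + 23 years → 17 December 2027.

December 17, 2027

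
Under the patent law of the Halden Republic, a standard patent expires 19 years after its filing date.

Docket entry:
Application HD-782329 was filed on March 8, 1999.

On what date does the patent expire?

Filing date + 19 years → 8 March 2018.

March 8, 2018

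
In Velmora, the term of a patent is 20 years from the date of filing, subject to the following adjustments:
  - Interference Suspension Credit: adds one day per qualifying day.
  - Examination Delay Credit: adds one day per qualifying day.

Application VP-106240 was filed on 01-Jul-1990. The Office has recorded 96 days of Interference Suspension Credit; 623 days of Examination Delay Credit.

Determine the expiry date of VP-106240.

2012-06-19

Base term: filing date + 20 years → 1 July 2010.
Interference Suspension Credit: +96 days → 5 October 2010.
Examination Delay Credit: +623 days → 19 June 2012.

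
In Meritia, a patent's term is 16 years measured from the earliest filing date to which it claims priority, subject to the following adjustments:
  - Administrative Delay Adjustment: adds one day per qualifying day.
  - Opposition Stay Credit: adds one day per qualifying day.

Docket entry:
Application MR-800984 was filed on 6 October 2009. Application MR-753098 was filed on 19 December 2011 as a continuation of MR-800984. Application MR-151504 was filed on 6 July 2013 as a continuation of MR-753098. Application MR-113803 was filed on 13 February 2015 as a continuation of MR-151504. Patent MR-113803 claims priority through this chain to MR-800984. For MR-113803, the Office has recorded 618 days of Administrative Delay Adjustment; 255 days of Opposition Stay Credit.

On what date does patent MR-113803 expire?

February 26, 2028

Earliest priority filing: 6 October 2009.
Base term: 6 October 2009 + 16 years → 6 October 2025.
Administrative Delay Adjustment: +618 days → 16 June 2027.
Opposition Stay Credit: +255 days → 26 February 2028.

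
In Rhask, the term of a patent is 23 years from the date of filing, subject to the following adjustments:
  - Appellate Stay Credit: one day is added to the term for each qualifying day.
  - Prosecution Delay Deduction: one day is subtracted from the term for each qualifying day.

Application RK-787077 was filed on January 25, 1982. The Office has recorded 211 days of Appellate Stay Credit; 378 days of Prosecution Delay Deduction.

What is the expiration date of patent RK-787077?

August 11, 2004

Base term: filing date + 23 years → 25 January 2005.
Appellate Stay Credit: +211 days → 24 August 2005.
Prosecution Delay Deduction: −378 days → 11 August 2004.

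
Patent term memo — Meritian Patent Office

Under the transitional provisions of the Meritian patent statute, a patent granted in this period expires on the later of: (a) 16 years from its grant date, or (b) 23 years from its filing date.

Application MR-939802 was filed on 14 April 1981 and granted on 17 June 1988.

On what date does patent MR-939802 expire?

June 17, 2004

(a) grant + 16 years → 17 June 2004.
(b) filing + 23 years → 14 April 2004.
Later of the two: 17 June 2004.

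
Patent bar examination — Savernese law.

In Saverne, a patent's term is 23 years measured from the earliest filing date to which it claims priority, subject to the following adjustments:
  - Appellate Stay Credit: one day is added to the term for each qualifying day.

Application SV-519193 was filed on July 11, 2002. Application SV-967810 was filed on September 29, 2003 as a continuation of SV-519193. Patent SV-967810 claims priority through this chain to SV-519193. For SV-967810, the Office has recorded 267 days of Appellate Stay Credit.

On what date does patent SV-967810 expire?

Earliest priority filing: 11 July 2002.
Base term: 11 July 2002 + 23 years → 11 July 2025.
Appellate Stay Credit: +267 days → 4 April 2026.

April 4, 2026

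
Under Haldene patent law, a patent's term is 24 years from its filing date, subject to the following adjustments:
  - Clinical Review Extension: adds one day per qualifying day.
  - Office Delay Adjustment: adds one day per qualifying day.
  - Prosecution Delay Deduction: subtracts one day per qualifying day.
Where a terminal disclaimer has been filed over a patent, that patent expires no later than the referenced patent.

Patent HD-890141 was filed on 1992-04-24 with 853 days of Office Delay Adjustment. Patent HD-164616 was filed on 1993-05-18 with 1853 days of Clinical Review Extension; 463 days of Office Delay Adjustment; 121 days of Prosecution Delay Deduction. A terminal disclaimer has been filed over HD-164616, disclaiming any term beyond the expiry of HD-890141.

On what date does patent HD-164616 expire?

Natural term of HD-164616:
  Base: filing + 24 years → 18 May 2017.
  Clinical Review Extension: +1853 days → 14 June 2022.
  Office Delay Adjustment: +463 days → 20 September 2023.
  Prosecution Delay Deduction: −121 days → 22 May 2023.
Expiry of referenced patent HD-890141:
  Base: filing + 24 years → 24 April 2016.
  Office Delay Adjustment: +853 days → 25 August 2018.
Terminal disclaimer: HD-164616 expires on the earlier of 22 May 2023 and 25 August 2018.

2018-08-25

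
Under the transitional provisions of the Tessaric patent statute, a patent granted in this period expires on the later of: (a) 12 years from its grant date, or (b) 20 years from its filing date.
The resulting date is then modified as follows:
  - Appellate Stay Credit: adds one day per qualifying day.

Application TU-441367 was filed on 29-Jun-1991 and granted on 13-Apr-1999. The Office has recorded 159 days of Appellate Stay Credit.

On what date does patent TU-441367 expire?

(a) grant + 12 years → 13 April 2011.
(b) filing + 20 years → 29 June 2011.
Later of the two: 29 June 2011.
Appellate Stay Credit: +159 days → 5 December 2011.

December 5, 2011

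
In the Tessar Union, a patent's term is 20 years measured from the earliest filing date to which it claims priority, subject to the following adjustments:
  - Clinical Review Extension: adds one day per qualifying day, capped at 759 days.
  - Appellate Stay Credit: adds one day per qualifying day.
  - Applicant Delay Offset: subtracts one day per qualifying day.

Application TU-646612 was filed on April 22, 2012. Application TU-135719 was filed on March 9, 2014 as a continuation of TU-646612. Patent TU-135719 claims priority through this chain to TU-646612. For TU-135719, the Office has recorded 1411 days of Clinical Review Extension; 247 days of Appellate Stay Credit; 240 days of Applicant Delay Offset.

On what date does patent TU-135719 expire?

Earliest priority filing: 22 April 2012.
Base term: 22 April 2012 + 20 years → 22 April 2032.
Clinical Review Extension: 1411 days claimed exceeds the 759-day cap, so +759 days → 21 May 2034.
Appellate Stay Credit: +247 days → 23 January 2035.
Applicant Delay Offset: −240 days → 28 May 2034.

May 28, 2034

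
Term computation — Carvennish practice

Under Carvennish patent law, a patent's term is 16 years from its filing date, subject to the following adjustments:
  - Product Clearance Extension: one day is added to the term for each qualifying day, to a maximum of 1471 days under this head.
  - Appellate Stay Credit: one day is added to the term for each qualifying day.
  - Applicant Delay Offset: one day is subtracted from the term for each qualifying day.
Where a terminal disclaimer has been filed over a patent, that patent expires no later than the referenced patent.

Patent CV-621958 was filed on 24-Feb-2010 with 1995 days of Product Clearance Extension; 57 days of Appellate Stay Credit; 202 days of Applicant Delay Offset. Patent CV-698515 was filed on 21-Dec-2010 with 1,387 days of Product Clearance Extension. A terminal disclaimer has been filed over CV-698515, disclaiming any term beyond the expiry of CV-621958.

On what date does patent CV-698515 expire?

Natural term of CV-698515:
  Base: filing + 16 years → 21 December 2026.
  Product Clearance Extension: 1387 days (within the 1471-day cap) → +1387 days → 8 October 2030.
Expiry of referenced patent CV-621958:
  Base: filing + 16 years → 24 February 2026.
  Product Clearance Extension: 1995 days claimed exceeds the 1471-day cap, so +1471 days → 6 March 2030.
  Appellate Stay Credit: +57 days → 2 May 2030.
  Applicant Delay Offset: −202 days → 12 October 2029.
Terminal disclaimer: CV-698515 expires on the earlier of 8 October 2030 and 12 October 2029.

2029-10-12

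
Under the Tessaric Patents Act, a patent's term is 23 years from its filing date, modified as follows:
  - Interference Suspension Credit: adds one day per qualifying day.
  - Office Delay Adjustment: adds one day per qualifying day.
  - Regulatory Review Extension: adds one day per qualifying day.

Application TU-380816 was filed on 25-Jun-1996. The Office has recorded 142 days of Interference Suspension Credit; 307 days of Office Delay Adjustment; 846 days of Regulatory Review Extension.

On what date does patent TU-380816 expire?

Base term: filing date + 23 years → 25 June 2019.
Interference Suspension Credit: +142 days → 14 November 2019.
Office Delay Adjustment: +307 days → 16 September 2020.
Regulatory Review Extension: +846 days → 10 January 2023.

2023-01-10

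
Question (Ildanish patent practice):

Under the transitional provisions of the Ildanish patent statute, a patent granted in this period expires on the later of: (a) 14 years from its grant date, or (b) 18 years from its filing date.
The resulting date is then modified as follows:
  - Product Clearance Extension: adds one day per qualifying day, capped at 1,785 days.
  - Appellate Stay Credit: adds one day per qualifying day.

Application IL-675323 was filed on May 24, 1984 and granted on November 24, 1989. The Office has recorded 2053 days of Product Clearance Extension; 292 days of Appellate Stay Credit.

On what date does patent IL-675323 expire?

(a) grant + 14 years → 24 November 2003.
(b) filing + 18 years → 24 May 2002.
Later of the two: 24 November 2003.
Product Clearance Extension: 2053 days claimed exceeds the 1785-day cap, so +1785 days → 13 October 2008.
Appellate Stay Credit: +292 days → 1 August 2009.

August 1, 2009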